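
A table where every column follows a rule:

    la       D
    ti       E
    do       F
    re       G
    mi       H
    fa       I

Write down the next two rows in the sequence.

Note: runs through the solfège scale do→ti, so la, ti, do, re, mi, fa → sol → la.
For the letter, letters move forward 1 place in the alphabet: D, E, F, G, H, I → J → K.
So the next two rows are sol  J and la  K.

sol  J; la  K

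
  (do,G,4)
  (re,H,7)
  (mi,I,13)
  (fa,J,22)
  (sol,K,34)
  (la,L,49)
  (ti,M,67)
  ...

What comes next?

Note: do, re, mi, fa, sol, la, ti → do (runs through the solfège scale do→ti).
Letter goes G, H, I, J, K, L, M → N (letters move forward 1 place in the alphabet).
Third entry: differences are 3, 6, 9, … (increasing by 3 each time), so 4, 7, 13, 22, 34, 49, 67 → 88.
Combining the parts gives (do,N,88).

(do,N,88)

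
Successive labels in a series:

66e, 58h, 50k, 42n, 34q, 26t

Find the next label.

First component goes 66, 58, 50, 42, 34, 26 → 18 (−8 each step).
Letter: e, h, k, n, q, t → w (letters move forward 3 places in the alphabet).
Putting it together: 18w.

18w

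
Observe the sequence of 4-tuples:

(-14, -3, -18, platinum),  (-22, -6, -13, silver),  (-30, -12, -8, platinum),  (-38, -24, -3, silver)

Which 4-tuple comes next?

(-46, -48, 2, platinum)

First coordinate — −8 each step: -14, -22, -30, -38 → -46.
For the second coordinate, ×2 each step: -3, -6, -12, -24 → -48.
Third coordinate goes -18, -13, -8, -3 → 2 (+5 each step).
For the metal, alternates platinum ↔ silver: platinum, silver, platinum, silver → platinum.
So the next 4-tuple is (-46, -48, 2, platinum).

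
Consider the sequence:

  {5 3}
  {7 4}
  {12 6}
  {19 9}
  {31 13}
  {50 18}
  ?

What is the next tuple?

{81 24}

First coordinate: each term is the sum of the two before it, so 5, 7, 12, 19, 31, 50 → 81.
Second coordinate: 3, 4, 6, 9, 13, 18 → 24 (differences are 1, 2, 3, … (increasing by 1 each time)).
Combining the parts gives {81 24}.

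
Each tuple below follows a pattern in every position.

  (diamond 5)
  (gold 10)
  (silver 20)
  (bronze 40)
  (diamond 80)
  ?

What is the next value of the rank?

gold

Rank: repeats diamond → gold → silver → bronze, so diamond, gold, silver, bronze, diamond → gold.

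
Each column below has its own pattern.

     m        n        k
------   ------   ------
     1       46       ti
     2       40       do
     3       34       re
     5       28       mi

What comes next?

Column m: each term is the sum of the two before it; 1, 2, 3, 5 → 8.
Column n goes 46, 40, 34, 28 → 22 (−6 each step).
Column k — runs through the solfège scale do→ti: ti, do, re, mi → fa.
So the next row is 8  22  fa.

8  22  fa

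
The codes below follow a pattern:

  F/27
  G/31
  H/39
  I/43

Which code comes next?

For the letter, letters move forward 1 place in the alphabet: F, G, H, I → J.
Second component: 27, 31, 39, 43 → 51 (alternating steps +4, +8, +4, +8, …).
Combining the parts gives J/51.

J/51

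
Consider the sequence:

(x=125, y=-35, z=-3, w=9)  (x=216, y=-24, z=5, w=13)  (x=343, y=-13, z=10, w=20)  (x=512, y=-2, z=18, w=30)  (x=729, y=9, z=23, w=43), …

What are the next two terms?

X: perfect cubes: 5³, 6³, 7³, …; 125, 216, 343, 512, 729 → 1000 → 1331.
Y: +11 each step; -35, -24, -13, -2, 9 → 20 → 31.
For the z, alternating steps +8, +5, +8, +5, …: -3, 5, 10, 18, 23 → 31 → 36.
W: differences are 4, 7, 10, … (increasing by 3 each time), so 9, 13, 20, 30, 43 → 59 → 78.
Putting the parts together: (x=1000, y=20, z=31, w=59) and then (x=1331, y=31, z=36, w=78).

(x=1000, y=20, z=31, w=59), (x=1331, y=31, z=36, w=78)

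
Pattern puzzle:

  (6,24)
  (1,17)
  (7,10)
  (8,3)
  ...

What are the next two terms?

First slot — each term is the sum of the two before it: 6, 1, 7, 8 → 15 → 23.
Second slot: −7 each step, so 24, 17, 10, 3 → -4 → -11.
Putting the parts together: (15,-4) and then (23,-11).

(15,-4), (23,-11)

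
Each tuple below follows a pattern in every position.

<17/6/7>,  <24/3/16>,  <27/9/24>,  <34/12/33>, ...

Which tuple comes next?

<37/21/41>

For the first entry, alternating steps +7, +3, +7, +3, …: 17, 24, 27, 34 → 37.
Second entry: each term is the sum of the two before it; 6, 3, 9, 12 → 21.
Third entry goes 7, 16, 24, 33 → 41 (alternating steps +9, +8, +9, +8, …).
Combining the parts gives <37/21/41>.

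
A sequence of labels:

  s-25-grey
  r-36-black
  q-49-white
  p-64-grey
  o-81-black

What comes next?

n-100-white

Letter goes s, r, q, p, o → n (letters move back 1 place in the alphabet).
For the second component, perfect squares: 5², 6², 7², …: 25, 36, 49, 64, 81 → 100.
Shade — repeats grey → black → white: grey, black, white, grey, black → white.
Putting it together: n-100-white.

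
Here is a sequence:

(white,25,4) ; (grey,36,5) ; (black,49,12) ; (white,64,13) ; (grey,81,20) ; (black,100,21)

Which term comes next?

(white,121,28)

Shade: repeats white → grey → black; white, grey, black, white, grey, black → white.
Second part: perfect squares: 5², 6², 7², …, so 25, 36, 49, 64, 81, 100 → 121.
Third part — alternating steps +1, +7, +1, +7, …: 4, 5, 12, 13, 20, 21 → 28.
Combining the parts gives (white,121,28).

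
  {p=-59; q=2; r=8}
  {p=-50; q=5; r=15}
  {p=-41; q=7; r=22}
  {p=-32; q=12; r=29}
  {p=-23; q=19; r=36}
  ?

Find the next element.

For the p, +9 each step: -59, -50, -41, -32, -23 → -14.
Q — each term is the sum of the two before it: 2, 5, 7, 12, 19 → 31.
R: +7 each step, so 8, 15, 22, 29, 36 → 43.
So the next element is {p=-14; q=31; r=43}.

{p=-14; q=31; r=43}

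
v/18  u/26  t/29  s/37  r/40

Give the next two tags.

q/48 then p/51

Letter: letters move back 1 place in the alphabet, so v, u, t, s, r → q → p.
For the second component, alternating steps +8, +3, +8, +3, …: 18, 26, 29, 37, 40 → 48 → 51.
Putting the parts together: q/48 and then p/51.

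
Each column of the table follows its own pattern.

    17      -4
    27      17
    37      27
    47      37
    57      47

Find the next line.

67  57

First component goes 17, 27, 37, 47, 57 → 67 (+10 each step).
Second component — always the previous value of the first component: -4, 17, 27, 37, 47 → 57.
Putting it together: 67  57.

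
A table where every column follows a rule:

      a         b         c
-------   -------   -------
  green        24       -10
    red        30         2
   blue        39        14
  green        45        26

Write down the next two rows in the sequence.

Column a: repeats green → red → blue, so green, red, blue, green → red → blue.
Column b: 24, 30, 39, 45 → 54 → 60 (alternating steps +6, +9, +6, +9, …).
Column c: +12 each step, so -10, 2, 14, 26 → 38 → 50.
So the next two rows are red  54  38 and blue  60  50.

red  54  38; blue  60  50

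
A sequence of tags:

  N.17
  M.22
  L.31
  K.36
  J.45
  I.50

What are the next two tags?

Letter goes N, M, L, K, J, I → H → G (letters move back 1 place in the alphabet).
Second component goes 17, 22, 31, 36, 45, 50 → 59 → 64 (alternating steps +5, +9, +5, +9, …).
So the next two tags are H.59 and G.64.

H.59, G.64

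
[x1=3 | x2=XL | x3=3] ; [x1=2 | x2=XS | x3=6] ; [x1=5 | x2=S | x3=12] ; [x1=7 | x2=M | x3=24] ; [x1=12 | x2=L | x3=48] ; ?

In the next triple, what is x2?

XL

X2: XL, XS, S, M, L → XL (runs through clothing sizes XS→XL).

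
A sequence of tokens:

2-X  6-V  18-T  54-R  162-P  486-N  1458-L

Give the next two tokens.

First component: ×3 each step, so 2, 6, 18, 54, 162, 486, 1458 → 4374 → 13122.
Letter: X, V, T, R, P, N, L → J → H (letters move back 2 places in the alphabet).
So the next two tokens are 4374-J and 13122-H.

4374-J then 13122-H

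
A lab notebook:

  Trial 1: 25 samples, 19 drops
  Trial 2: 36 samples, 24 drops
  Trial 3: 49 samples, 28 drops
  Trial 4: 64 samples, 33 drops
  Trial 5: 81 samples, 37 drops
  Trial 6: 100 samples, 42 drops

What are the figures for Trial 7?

Samples: perfect squares: 5², 6², 7², …; 25, 36, 49, 64, 81, 100 → 121.
Drops — alternating steps +5, +4, +5, +4, …: 19, 24, 28, 33, 37, 42 → 46.
So the next record is 121 samples, 46 drops.

121 samples, 46 drops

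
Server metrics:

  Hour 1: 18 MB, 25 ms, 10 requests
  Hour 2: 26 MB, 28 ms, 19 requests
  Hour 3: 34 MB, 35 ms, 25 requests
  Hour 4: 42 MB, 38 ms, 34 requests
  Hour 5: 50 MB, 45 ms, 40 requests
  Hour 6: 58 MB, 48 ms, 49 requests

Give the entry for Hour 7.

MB — +8 each step: 18, 26, 34, 42, 50, 58 → 66.
Ms: alternating steps +3, +7, +3, +7, …, so 25, 28, 35, 38, 45, 48 → 55.
For the requests, alternating steps +9, +6, +9, +6, …: 10, 19, 25, 34, 40, 49 → 55.
Combining the parts gives 66 MB, 55 ms, 55 requests.

66 MB, 55 ms, 55 requests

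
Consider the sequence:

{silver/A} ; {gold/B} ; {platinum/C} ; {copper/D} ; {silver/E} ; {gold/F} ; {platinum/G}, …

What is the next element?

Metal: silver, gold, platinum, copper, silver, gold, platinum → copper (repeats silver → gold → platinum → copper).
Letter — letters move forward 1 place in the alphabet: A, B, C, D, E, F, G → H.
Combining the parts gives {copper/H}.

{copper/H}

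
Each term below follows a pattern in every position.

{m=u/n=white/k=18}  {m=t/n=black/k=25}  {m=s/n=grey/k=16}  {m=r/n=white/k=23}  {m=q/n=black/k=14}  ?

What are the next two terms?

{m=p/n=grey/k=21}, {m=o/n=white/k=12}

M: letters move back 1 place in the alphabet; u, t, s, r, q → p → o.
N: repeats white → black → grey; white, black, grey, white, black → grey → white.
K — alternating steps +7, −9, +7, −9, …: 18, 25, 16, 23, 14 → 21 → 12.
So the next two terms are {m=p/n=grey/k=21} and {m=o/n=white/k=12}.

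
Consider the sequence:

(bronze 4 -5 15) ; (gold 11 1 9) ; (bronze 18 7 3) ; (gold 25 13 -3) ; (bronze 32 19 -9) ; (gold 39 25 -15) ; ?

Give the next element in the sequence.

(bronze 46 31 -21)

Rank — alternates bronze ↔ gold: bronze, gold, bronze, gold, bronze, gold → bronze.
Second component: 4, 11, 18, 25, 32, 39 → 46 (+7 each step).
For the third component, +6 each step: -5, 1, 7, 13, 19, 25 → 31.
For the fourth component, together with the third component always sums to 10: 15, 9, 3, -3, -9, -15 → -21.
Putting it together: (bronze 46 31 -21).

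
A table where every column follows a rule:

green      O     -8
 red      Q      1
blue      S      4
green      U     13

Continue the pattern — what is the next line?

red  W  16

Colour goes green, red, blue, green → red (repeats green → red → blue).
Letter — letters move forward 2 places in the alphabet: O, Q, S, U → W.
Third component goes -8, 1, 4, 13 → 16 (alternating steps +9, +3, +9, +3, …).
Combining the parts gives red  W  16.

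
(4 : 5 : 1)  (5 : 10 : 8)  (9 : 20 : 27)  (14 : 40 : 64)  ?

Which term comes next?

(23 : 80 : 125)

First value: each term is the sum of the two before it; 4, 5, 9, 14 → 23.
Second value: ×2 each step, so 5, 10, 20, 40 → 80.
Third value — perfect cubes: 1³, 2³, 3³, …: 1, 8, 27, 64 → 125.
Combining the parts gives (23 : 80 : 125).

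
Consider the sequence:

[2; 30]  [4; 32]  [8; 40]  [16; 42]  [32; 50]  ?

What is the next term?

First coordinate: 2, 4, 8, 16, 32 → 64 (×2 each step).
For the second coordinate, alternating steps +2, +8, +2, +8, …: 30, 32, 40, 42, 50 → 52.
Putting it together: [64; 52].

[64; 52]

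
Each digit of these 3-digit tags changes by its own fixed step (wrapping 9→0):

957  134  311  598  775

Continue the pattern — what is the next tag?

952

First digit: 9, 1, 3, 5, 7 → 9 (+2 each step, mod 10).
For the second digit, −2 each step, mod 10: 5, 3, 1, 9, 7 → 5.
Third digit: −3 each step, mod 10; 7, 4, 1, 8, 5 → 2.
Combining the parts gives 952.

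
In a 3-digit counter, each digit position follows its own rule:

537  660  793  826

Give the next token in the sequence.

959

First digit: +1 each step, mod 10; 5, 6, 7, 8 → 9.
Second digit: +3 each step, mod 10, so 3, 6, 9, 2 → 5.
For the third digit, +3 each step, mod 10: 7, 0, 3, 6 → 9.
Putting it together: 959.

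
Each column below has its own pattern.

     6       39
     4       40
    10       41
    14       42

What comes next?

24  43

First component: each term is the sum of the two before it; 6, 4, 10, 14 → 24.
Second component goes 39, 40, 41, 42 → 43 (+1 each step).
Combining the parts gives 24  43.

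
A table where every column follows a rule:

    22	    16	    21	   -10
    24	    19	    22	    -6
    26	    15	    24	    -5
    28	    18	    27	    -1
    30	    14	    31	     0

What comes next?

First component: 22, 24, 26, 28, 30 → 32 (+2 each step).
Second component: alternating steps +3, −4, +3, −4, …, so 16, 19, 15, 18, 14 → 17.
Third component — differences are 1, 2, 3, … (increasing by 1 each time): 21, 22, 24, 27, 31 → 36.
For the fourth component, alternating steps +4, +1, +4, +1, …: -10, -6, -5, -1, 0 → 4.
Putting it together: 32  17  36  4.

32  17  36  4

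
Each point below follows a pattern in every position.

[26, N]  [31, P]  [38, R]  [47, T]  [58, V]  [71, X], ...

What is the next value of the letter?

Z

Letter goes N, P, R, T, V, X → Z (letters move forward 2 places in the alphabet).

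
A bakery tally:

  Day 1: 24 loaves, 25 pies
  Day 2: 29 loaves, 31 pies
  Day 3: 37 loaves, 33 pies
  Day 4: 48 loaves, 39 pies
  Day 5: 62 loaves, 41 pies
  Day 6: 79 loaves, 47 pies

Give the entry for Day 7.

99 loaves, 49 pies

Loaves: 24, 29, 37, 48, 62, 79 → 99 (differences are 5, 8, 11, … (increasing by 3 each time)).
For the pies, alternating steps +6, +2, +6, +2, …: 25, 31, 33, 39, 41, 47 → 49.
So the next row is 99 loaves, 49 pies.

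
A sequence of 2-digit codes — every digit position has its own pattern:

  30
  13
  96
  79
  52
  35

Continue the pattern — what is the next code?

18

First digit: −2 each step, mod 10; 3, 1, 9, 7, 5, 3 → 1.
Second digit: 0, 3, 6, 9, 2, 5 → 8 (+3 each step, mod 10).
Combining the parts gives 18.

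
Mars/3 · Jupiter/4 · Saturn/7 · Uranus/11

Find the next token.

Neptune/18

Planet: Mars, Jupiter, Saturn, Uranus → Neptune (runs through the planets Mercury→Neptune).
Second component: 3, 4, 7, 11 → 18 (each term is the sum of the two before it).
So the next token is Neptune/18.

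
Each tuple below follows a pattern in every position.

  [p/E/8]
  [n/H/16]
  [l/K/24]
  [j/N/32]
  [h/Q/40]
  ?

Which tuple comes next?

[f/T/48]

First letter — letters move back 2 places in the alphabet: p, n, l, j, h → f.
Second letter goes E, H, K, N, Q → T (letters move forward 3 places in the alphabet).
For the third entry, +8 each step: 8, 16, 24, 32, 40 → 48.
So the next tuple is [f/T/48].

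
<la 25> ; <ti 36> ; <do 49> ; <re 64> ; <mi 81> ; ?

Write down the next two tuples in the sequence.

Note: runs through the solfège scale do→ti, so la, ti, do, re, mi → fa → sol.
Second entry goes 25, 36, 49, 64, 81 → 100 → 121 (perfect squares: 5², 6², 7², …).
Putting the parts together: <fa 100> and then <sol 121>.

<fa 100>, <sol 121>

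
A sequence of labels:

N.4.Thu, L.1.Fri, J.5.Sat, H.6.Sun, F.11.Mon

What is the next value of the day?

Day — runs through the weekdays Mon→Sun: Thu, Fri, Sat, Sun, Mon → Tue.

Tue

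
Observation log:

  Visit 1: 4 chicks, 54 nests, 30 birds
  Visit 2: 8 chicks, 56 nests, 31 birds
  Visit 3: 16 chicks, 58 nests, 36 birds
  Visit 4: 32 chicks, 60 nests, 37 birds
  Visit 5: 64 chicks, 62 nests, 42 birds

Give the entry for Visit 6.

128 chicks, 64 nests, 43 birds

Chicks — ×2 each step: 4, 8, 16, 32, 64 → 128.
Nests — +2 each step: 54, 56, 58, 60, 62 → 64.
Birds goes 30, 31, 36, 37, 42 → 43 (alternating steps +1, +5, +1, +5, …).
Combining the parts gives 128 chicks, 64 nests, 43 birds.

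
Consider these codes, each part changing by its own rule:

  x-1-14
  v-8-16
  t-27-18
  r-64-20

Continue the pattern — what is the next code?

p-125-22

Letter: letters move back 2 places in the alphabet, so x, v, t, r → p.
Second component: perfect cubes: 1³, 2³, 3³, …, so 1, 8, 27, 64 → 125.
For the third component, +2 each step: 14, 16, 18, 20 → 22.
Putting it together: p-125-22.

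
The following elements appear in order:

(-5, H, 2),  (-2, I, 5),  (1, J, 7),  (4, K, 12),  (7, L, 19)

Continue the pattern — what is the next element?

First coordinate goes -5, -2, 1, 4, 7 → 10 (+3 each step).
Letter — letters move forward 1 place in the alphabet: H, I, J, K, L → M.
Third coordinate: each term is the sum of the two before it; 2, 5, 7, 12, 19 → 31.
Putting it together: (10, M, 31).

(10, M, 31)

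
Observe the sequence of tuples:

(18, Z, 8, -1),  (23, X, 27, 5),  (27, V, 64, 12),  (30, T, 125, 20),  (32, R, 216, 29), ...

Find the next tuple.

First slot — differences are 5, 4, 3, … (decreasing by 1 each time): 18, 23, 27, 30, 32 → 33.
Letter goes Z, X, V, T, R → P (letters move back 2 places in the alphabet).
Third slot: perfect cubes: 2³, 3³, 4³, …; 8, 27, 64, 125, 216 → 343.
Fourth slot: -1, 5, 12, 20, 29 → 39 (differences are 6, 7, 8, … (increasing by 1 each time)).
So the next tuple is (33, P, 343, 39).

(33, P, 343, 39)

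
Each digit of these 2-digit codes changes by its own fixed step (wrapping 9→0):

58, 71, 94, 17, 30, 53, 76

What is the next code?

99

For the first digit, +2 each step, mod 10: 5, 7, 9, 1, 3, 5, 7 → 9.
Second digit: 8, 1, 4, 7, 0, 3, 6 → 9 (+3 each step, mod 10).
Putting it together: 99.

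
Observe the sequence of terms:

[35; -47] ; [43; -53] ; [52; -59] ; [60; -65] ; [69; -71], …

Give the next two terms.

[77; -77], [86; -83]

First part goes 35, 43, 52, 60, 69 → 77 → 86 (alternating steps +8, +9, +8, +9, …).
Second part: −6 each step, so -47, -53, -59, -65, -71 → -77 → -83.
So the next two terms are [77; -77] and [86; -83].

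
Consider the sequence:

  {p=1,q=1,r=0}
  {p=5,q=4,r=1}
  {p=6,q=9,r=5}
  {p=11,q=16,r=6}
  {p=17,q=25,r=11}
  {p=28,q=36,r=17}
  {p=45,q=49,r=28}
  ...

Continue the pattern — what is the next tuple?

P — each term is the sum of the two before it: 1, 5, 6, 11, 17, 28, 45 → 73.
Q: perfect squares: 1², 2², 3², …; 1, 4, 9, 16, 25, 36, 49 → 64.
For the r, always the previous value of the p: 0, 1, 5, 6, 11, 17, 28 → 45.
Putting it together: {p=73,q=64,r=45}.

{p=73,q=64,r=45}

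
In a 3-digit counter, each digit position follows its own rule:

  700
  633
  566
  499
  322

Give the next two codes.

First digit: −1 each step, mod 10, so 7, 6, 5, 4, 3 → 2 → 1.
Second digit goes 0, 3, 6, 9, 2 → 5 → 8 (+3 each step, mod 10).
Third digit: +3 each step, mod 10, so 0, 3, 6, 9, 2 → 5 → 8.
So the next two codes are 255 and 188.

255 then 188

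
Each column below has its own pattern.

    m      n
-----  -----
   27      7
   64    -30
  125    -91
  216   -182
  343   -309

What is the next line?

512  -478

Column m goes 27, 64, 125, 216, 343 → 512 (perfect cubes: 3³, 4³, 5³, …).
Column n: together with the column m always sums to 34, so 7, -30, -91, -182, -309 → -478.
Putting it together: 512  -478.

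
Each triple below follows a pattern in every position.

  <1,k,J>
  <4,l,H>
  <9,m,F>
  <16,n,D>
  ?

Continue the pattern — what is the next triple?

<25,o,B>

First part goes 1, 4, 9, 16 → 25 (perfect squares: 1², 2², 3², …).
First letter: letters move forward 1 place in the alphabet, so k, l, m, n → o.
Second letter: letters move back 2 places in the alphabet; J, H, F, D → B.
So the next triple is <25,o,B>.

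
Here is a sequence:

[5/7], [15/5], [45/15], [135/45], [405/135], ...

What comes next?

First entry — ×3 each step: 5, 15, 45, 135, 405 → 1215.
For the second entry, always the previous value of the first entry: 7, 5, 15, 45, 135 → 405.
So the next point is [1215/405].

[1215/405]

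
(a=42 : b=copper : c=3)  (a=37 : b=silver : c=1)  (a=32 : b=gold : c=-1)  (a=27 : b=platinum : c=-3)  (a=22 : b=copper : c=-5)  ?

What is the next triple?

A — −5 each step: 42, 37, 32, 27, 22 → 17.
B: copper, silver, gold, platinum, copper → silver (repeats copper → silver → gold → platinum).
C: −2 each step, so 3, 1, -1, -3, -5 → -7.
Combining the parts gives (a=17 : b=silver : c=-7).

(a=17 : b=silver : c=-7)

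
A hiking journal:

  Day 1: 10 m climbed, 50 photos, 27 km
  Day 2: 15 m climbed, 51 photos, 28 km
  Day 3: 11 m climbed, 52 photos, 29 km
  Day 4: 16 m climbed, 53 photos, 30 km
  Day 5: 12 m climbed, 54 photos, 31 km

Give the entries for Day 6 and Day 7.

For the m climbed, alternating steps +5, −4, +5, −4, …: 10, 15, 11, 16, 12 → 17 → 13.
Photos — +1 each step: 50, 51, 52, 53, 54 → 55 → 56.
Km: +1 each step; 27, 28, 29, 30, 31 → 32 → 33.
Putting the parts together: 17 m climbed, 55 photos, 32 km and then 13 m climbed, 56 photos, 33 km.

17 m climbed, 55 photos, 32 km; 13 m climbed, 56 photos, 33 km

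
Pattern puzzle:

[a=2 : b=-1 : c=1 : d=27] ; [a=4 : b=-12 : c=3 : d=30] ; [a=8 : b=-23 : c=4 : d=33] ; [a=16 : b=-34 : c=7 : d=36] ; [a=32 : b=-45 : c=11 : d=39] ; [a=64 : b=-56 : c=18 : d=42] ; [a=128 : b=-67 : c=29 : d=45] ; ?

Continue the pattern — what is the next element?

[a=256 : b=-78 : c=47 : d=48]

A goes 2, 4, 8, 16, 32, 64, 128 → 256 (×2 each step).
B: −11 each step, so -1, -12, -23, -34, -45, -56, -67 → -78.
C: each term is the sum of the two before it, so 1, 3, 4, 7, 11, 18, 29 → 47.
D: 27, 30, 33, 36, 39, 42, 45 → 48 (+3 each step).
Combining the parts gives [a=256 : b=-78 : c=47 : d=48].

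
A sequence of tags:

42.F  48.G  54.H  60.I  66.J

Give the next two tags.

72.K then 78.L

First component: +6 each step; 42, 48, 54, 60, 66 → 72 → 78.
Letter: letters move forward 1 place in the alphabet; F, G, H, I, J → K → L.
So the next two tags are 72.K and 78.L.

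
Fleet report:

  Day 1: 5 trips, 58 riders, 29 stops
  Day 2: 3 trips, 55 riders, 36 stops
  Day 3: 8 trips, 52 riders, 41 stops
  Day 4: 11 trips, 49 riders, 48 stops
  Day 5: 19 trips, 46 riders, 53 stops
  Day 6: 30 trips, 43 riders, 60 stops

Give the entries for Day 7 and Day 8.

49 trips, 40 riders, 65 stops; 79 trips, 37 riders, 72 stops

Trips: each term is the sum of the two before it, so 5, 3, 8, 11, 19, 30 → 49 → 79.
Riders goes 58, 55, 52, 49, 46, 43 → 40 → 37 (−3 each step).
For the stops, alternating steps +7, +5, +7, +5, …: 29, 36, 41, 48, 53, 60 → 65 → 72.
Putting the parts together: 49 trips, 40 riders, 65 stops and then 79 trips, 37 riders, 72 stops.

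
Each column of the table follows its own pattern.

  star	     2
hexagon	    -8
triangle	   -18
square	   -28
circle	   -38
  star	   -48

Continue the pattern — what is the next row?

Shape — repeats star → hexagon → triangle → square → circle: star, hexagon, triangle, square, circle, star → hexagon.
Second component: −10 each step; 2, -8, -18, -28, -38, -48 → -58.
Combining the parts gives hexagon  -58.

hexagon  -58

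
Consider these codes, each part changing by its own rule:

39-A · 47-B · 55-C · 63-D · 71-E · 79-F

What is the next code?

87-G

First component — +8 each step: 39, 47, 55, 63, 71, 79 → 87.
Letter: A, B, C, D, E, F → G (letters move forward 1 place in the alphabet).
Combining the parts gives 87-G.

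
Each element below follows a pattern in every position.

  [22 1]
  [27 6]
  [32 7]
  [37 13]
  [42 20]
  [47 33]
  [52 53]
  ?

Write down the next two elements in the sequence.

First slot: 22, 27, 32, 37, 42, 47, 52 → 57 → 62 (+5 each step).
Second slot goes 1, 6, 7, 13, 20, 33, 53 → 86 → 139 (each term is the sum of the two before it).
Putting the parts together: [57 86] and then [62 139].

[57 86], [62 139]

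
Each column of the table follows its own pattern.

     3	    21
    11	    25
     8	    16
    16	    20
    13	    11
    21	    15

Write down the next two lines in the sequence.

First component: alternating steps +8, −3, +8, −3, …; 3, 11, 8, 16, 13, 21 → 18 → 26.
Second component: alternating steps +4, −9, +4, −9, …, so 21, 25, 16, 20, 11, 15 → 6 → 10.
Putting the parts together: 18  6 and then 26  10.

18  6; 26  10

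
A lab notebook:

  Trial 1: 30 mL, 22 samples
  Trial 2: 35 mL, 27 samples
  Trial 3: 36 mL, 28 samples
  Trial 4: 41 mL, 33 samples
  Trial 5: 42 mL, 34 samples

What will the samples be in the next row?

ML: alternating steps +5, +1, +5, +1, …; 30, 35, 36, 41, 42 → 47.
Samples — always 8 less than the mL: 22, 27, 28, 33, 34 → 39.

39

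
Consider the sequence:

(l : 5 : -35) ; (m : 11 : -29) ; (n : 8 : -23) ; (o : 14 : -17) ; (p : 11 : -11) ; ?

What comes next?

(q : 17 : -5)

For the letter, letters move forward 1 place in the alphabet: l, m, n, o, p → q.
For the second part, alternating steps +6, −3, +6, −3, …: 5, 11, 8, 14, 11 → 17.
Third part: -35, -29, -23, -17, -11 → -5 (+6 each step).
Putting it together: (q : 17 : -5).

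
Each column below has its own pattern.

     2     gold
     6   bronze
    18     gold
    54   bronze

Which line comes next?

First component goes 2, 6, 18, 54 → 162 (×3 each step).
Rank: alternates gold ↔ bronze; gold, bronze, gold, bronze → gold.
Putting it together: 162  gold.

162  gold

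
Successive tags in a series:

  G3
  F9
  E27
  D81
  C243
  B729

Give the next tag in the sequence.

For the letter, letters move back 1 place in the alphabet: G, F, E, D, C, B → A.
Second component: ×3 each step, so 3, 9, 27, 81, 243, 729 → 2187.
So the next tag is A2187.

A2187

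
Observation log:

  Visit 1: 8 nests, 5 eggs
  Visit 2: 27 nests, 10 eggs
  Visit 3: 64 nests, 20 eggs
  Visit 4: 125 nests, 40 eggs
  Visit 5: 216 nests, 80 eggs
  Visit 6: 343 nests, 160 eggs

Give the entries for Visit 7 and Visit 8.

512 nests, 320 eggs; 729 nests, 640 eggs

Nests: perfect cubes: 2³, 3³, 4³, …, so 8, 27, 64, 125, 216, 343 → 512 → 729.
Eggs goes 5, 10, 20, 40, 80, 160 → 320 → 640 (×2 each step).
Putting the parts together: 512 nests, 320 eggs and then 729 nests, 640 eggs.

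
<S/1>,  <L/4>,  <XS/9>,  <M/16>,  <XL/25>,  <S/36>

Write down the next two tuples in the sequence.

<L/49>, <XS/64>

For the size, repeats S → L → XS → M → XL: S, L, XS, M, XL, S → L → XS.
For the second slot, perfect squares: 1², 2², 3², …: 1, 4, 9, 16, 25, 36 → 49 → 64.
So the next two tuples are <L/49> and <XS/64>.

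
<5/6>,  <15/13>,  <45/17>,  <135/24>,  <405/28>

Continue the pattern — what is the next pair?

<1215/35>

First part: ×3 each step, so 5, 15, 45, 135, 405 → 1215.
Second part: alternating steps +7, +4, +7, +4, …, so 6, 13, 17, 24, 28 → 35.
Combining the parts gives <1215/35>.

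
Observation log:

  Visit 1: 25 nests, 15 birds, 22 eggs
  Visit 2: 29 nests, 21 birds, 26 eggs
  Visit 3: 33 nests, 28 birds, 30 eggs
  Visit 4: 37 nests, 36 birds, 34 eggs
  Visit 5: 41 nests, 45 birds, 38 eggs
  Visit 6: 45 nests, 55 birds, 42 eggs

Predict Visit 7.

49 nests, 66 birds, 46 eggs

Nests: +4 each step; 25, 29, 33, 37, 41, 45 → 49.
Birds: differences are 6, 7, 8, … (increasing by 1 each time); 15, 21, 28, 36, 45, 55 → 66.
For the eggs, always 3 less than the nests: 22, 26, 30, 34, 38, 42 → 46.
So the next line is 49 nests, 66 birds, 46 eggs.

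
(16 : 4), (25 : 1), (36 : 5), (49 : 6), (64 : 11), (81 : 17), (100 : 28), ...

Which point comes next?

First component: perfect squares: 4², 5², 6², …, so 16, 25, 36, 49, 64, 81, 100 → 121.
Second component: each term is the sum of the two before it, so 4, 1, 5, 6, 11, 17, 28 → 45.
So the next point is (121 : 45).

(121 : 45)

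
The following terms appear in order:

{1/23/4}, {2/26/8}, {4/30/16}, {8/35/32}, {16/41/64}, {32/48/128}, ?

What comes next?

{64/56/256}

First component: 1, 2, 4, 8, 16, 32 → 64 (×2 each step).
Second component: 23, 26, 30, 35, 41, 48 → 56 (differences are 3, 4, 5, … (increasing by 1 each time)).
Third component: ×2 each step, so 4, 8, 16, 32, 64, 128 → 256.
So the next term is {64/56/256}.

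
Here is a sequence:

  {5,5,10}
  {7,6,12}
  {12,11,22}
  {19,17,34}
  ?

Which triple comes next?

For the first entry, each term is the sum of the two before it: 5, 7, 12, 19 → 31.
Second entry: each term is the sum of the two before it; 5, 6, 11, 17 → 28.
Third entry goes 10, 12, 22, 34 → 56 (always 2 × the second entry).
Combining the parts gives {31,28,56}.

{31,28,56}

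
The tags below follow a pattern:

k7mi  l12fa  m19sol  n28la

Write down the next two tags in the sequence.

Letter: letters move forward 1 place in the alphabet, so k, l, m, n → o → p.
Second component goes 7, 12, 19, 28 → 39 → 52 (differences are 5, 7, 9, … (increasing by 2 each time)).
Note: runs through the solfège scale do→ti; mi, fa, sol, la → ti → do.
Putting the parts together: o39ti and then p52do.

o39ti, p52do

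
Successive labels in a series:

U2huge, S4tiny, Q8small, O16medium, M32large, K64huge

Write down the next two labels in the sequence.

Letter: letters move back 2 places in the alphabet; U, S, Q, O, M, K → I → G.
For the second component, ×2 each step: 2, 4, 8, 16, 32, 64 → 128 → 256.
Size: repeats huge → tiny → small → medium → large; huge, tiny, small, medium, large, huge → tiny → small.
Putting the parts together: I128tiny and then G256small.

I128tiny then G256small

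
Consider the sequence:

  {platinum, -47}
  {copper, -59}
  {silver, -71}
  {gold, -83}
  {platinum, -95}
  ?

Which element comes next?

Metal goes platinum, copper, silver, gold, platinum → copper (repeats platinum → copper → silver → gold).
Second component goes -47, -59, -71, -83, -95 → -107 (−12 each step).
Putting it together: {copper, -107}.

{copper, -107}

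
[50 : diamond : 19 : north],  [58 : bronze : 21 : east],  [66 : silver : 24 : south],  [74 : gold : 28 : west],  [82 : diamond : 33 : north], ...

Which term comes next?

[90 : bronze : 39 : east]

First coordinate: +8 each step, so 50, 58, 66, 74, 82 → 90.
For the rank, repeats diamond → bronze → silver → gold: diamond, bronze, silver, gold, diamond → bronze.
Third coordinate: differences are 2, 3, 4, … (increasing by 1 each time); 19, 21, 24, 28, 33 → 39.
Direction: repeats north → east → south → west; north, east, south, west, north → east.
Combining the parts gives [90 : bronze : 39 : east].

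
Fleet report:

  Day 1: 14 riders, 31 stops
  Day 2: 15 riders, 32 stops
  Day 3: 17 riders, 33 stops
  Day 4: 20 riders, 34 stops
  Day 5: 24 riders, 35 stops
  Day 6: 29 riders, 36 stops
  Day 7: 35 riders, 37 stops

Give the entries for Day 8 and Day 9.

42 riders, 38 stops; 50 riders, 39 stops

Riders goes 14, 15, 17, 20, 24, 29, 35 → 42 → 50 (differences are 1, 2, 3, … (increasing by 1 each time)).
Stops: 31, 32, 33, 34, 35, 36, 37 → 38 → 39 (+1 each step).
Putting the parts together: 42 riders, 38 stops and then 50 riders, 39 stops.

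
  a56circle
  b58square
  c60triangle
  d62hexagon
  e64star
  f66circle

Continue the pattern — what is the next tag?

Letter — letters move forward 1 place in the alphabet: a, b, c, d, e, f → g.
Second component: +2 each step, so 56, 58, 60, 62, 64, 66 → 68.
Shape — repeats circle → square → triangle → hexagon → star: circle, square, triangle, hexagon, star, circle → square.
Putting it together: g68square.

g68square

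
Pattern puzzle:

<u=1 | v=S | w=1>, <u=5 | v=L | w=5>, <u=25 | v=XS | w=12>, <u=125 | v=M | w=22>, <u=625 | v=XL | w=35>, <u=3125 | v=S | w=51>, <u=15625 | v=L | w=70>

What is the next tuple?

<u=78125 | v=XS | w=92>

U: ×5 each step; 1, 5, 25, 125, 625, 3125, 15625 → 78125.
V goes S, L, XS, M, XL, S, L → XS (repeats S → L → XS → M → XL).
W — differences are 4, 7, 10, … (increasing by 3 each time): 1, 5, 12, 22, 35, 51, 70 → 92.
Combining the parts gives <u=78125 | v=XS | w=92>.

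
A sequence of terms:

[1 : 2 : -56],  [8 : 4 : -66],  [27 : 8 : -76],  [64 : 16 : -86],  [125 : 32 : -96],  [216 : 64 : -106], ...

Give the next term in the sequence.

For the first slot, perfect cubes: 1³, 2³, 3³, …: 1, 8, 27, 64, 125, 216 → 343.
For the second slot, ×2 each step: 2, 4, 8, 16, 32, 64 → 128.
Third slot: -56, -66, -76, -86, -96, -106 → -116 (−10 each step).
So the next term is [343 : 128 : -116].

[343 : 128 : -116]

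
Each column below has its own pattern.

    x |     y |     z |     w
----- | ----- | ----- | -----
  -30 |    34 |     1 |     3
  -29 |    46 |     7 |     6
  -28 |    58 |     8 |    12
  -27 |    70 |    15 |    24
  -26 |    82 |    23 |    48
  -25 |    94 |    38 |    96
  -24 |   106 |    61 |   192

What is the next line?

Column x: -30, -29, -28, -27, -26, -25, -24 → -23 (+1 each step).
Column y goes 34, 46, 58, 70, 82, 94, 106 → 118 (+12 each step).
Column z goes 1, 7, 8, 15, 23, 38, 61 → 99 (each term is the sum of the two before it).
Column w: 3, 6, 12, 24, 48, 96, 192 → 384 (×2 each step).
Putting it together: -23  118  99  384.

-23  118  99  384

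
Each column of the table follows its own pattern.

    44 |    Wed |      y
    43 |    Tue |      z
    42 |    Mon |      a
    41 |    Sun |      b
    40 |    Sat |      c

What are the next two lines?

First component goes 44, 43, 42, 41, 40 → 39 → 38 (−1 each step).
For the day, runs backward through the weekdays Mon→Sun: Wed, Tue, Mon, Sun, Sat → Fri → Thu.
For the letter, letters move forward 1 place in the alphabet, wrapping Z→A: y, z, a, b, c → d → e.
So the next two lines are 39  Fri  d and 38  Thu  e.

39  Fri  d; 38  Thu  e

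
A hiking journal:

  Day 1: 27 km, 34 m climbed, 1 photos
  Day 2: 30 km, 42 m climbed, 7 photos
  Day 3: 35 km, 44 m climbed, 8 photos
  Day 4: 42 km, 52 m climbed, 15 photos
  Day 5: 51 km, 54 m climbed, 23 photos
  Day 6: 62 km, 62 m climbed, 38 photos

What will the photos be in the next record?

Photos: each term is the sum of the two before it, so 1, 7, 8, 15, 23, 38 → 61.

61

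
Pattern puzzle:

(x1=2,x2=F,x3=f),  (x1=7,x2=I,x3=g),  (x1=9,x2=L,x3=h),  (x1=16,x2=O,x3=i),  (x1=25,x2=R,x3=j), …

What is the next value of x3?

k

For the x1, each term is the sum of the two before it: 2, 7, 9, 16, 25 → 41.
X2 goes F, I, L, O, R → U (letters move forward 3 places in the alphabet).
X3: letters move forward 1 place in the alphabet, so f, g, h, i, j → k.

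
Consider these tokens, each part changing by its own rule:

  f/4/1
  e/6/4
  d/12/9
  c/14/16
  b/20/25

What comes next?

a/22/36

Letter — letters move back 1 place in the alphabet: f, e, d, c, b → a.
For the second component, alternating steps +2, +6, +2, +6, …: 4, 6, 12, 14, 20 → 22.
Third component: 1, 4, 9, 16, 25 → 36 (perfect squares: 1², 2², 3², …).
So the next token is a/22/36.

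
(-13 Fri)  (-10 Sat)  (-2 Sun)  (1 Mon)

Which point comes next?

First value: -13, -10, -2, 1 → 9 (alternating steps +3, +8, +3, +8, …).
Day: Fri, Sat, Sun, Mon → Tue (runs through the weekdays Mon→Sun).
Combining the parts gives (9 Tue).

(9 Tue)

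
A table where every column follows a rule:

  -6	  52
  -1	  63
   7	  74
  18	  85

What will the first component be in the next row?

First component: differences are 5, 8, 11, … (increasing by 3 each time); -6, -1, 7, 18 → 32.
Second component: +11 each step, so 52, 63, 74, 85 → 96.

32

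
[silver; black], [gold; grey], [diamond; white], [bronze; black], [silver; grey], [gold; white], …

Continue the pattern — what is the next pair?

[diamond; black]

Rank goes silver, gold, diamond, bronze, silver, gold → diamond (repeats silver → gold → diamond → bronze).
Shade — repeats black → grey → white: black, grey, white, black, grey, white → black.
Combining the parts gives [diamond; black].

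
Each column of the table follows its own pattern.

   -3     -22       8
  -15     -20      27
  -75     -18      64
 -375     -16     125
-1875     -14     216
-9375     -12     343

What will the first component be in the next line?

-46875

First component: ×5 each step, so -3, -15, -75, -375, -1875, -9375 → -46875.
Second component: -22, -20, -18, -16, -14, -12 → -10 (+2 each step).
Third component goes 8, 27, 64, 125, 216, 343 → 512 (perfect cubes: 2³, 3³, 4³, …).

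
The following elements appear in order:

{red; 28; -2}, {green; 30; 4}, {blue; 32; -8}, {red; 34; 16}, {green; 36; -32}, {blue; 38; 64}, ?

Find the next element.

Colour — repeats red → green → blue: red, green, blue, red, green, blue → red.
Second value: +2 each step; 28, 30, 32, 34, 36, 38 → 40.
Third value: ×(-2) each step, so -2, 4, -8, 16, -32, 64 → -128.
Combining the parts gives {red; 40; -128}.

{red; 40; -128}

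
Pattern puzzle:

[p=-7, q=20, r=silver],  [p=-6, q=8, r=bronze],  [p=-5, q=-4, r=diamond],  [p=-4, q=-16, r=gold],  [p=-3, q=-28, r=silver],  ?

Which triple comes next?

P — +1 each step: -7, -6, -5, -4, -3 → -2.
Q: −12 each step, so 20, 8, -4, -16, -28 → -40.
R: repeats silver → bronze → diamond → gold; silver, bronze, diamond, gold, silver → bronze.
Combining the parts gives [p=-2, q=-40, r=bronze].

[p=-2, q=-40, r=bronze]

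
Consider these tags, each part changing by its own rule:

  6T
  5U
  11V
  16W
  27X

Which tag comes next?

For the first component, each term is the sum of the two before it: 6, 5, 11, 16, 27 → 43.
Letter — letters move forward 1 place in the alphabet: T, U, V, W, X → Y.
Putting it together: 43Y.

43Y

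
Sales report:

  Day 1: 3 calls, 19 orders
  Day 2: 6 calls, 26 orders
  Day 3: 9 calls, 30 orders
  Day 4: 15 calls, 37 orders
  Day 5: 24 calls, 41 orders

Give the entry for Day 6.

39 calls, 48 orders

Calls — each term is the sum of the two before it: 3, 6, 9, 15, 24 → 39.
Orders — alternating steps +7, +4, +7, +4, …: 19, 26, 30, 37, 41 → 48.
Putting it together: 39 calls, 48 orders.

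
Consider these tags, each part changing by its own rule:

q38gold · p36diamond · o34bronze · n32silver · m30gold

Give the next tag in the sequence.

l28diamond

Letter goes q, p, o, n, m → l (letters move back 1 place in the alphabet).
Second component — −2 each step: 38, 36, 34, 32, 30 → 28.
Rank: gold, diamond, bronze, silver, gold → diamond (repeats gold → diamond → bronze → silver).
Putting it together: l28diamond.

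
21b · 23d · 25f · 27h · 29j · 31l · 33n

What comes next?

For the first component, +2 each step: 21, 23, 25, 27, 29, 31, 33 → 35.
Letter: b, d, f, h, j, l, n → p (letters move forward 2 places in the alphabet).
So the next code is 35p.

35p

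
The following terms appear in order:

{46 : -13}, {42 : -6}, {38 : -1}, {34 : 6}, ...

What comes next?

First value: −4 each step; 46, 42, 38, 34 → 30.
Second value: -13, -6, -1, 6 → 11 (alternating steps +7, +5, +7, +5, …).
Putting it together: {30 : 11}.

{30 : 11}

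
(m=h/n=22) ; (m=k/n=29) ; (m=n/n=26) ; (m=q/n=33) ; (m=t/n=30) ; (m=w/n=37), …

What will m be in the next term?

z

M goes h, k, n, q, t, w → z (letters move forward 3 places in the alphabet).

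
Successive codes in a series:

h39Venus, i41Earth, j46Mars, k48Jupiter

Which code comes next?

l53Saturn

Letter: h, i, j, k → l (letters move forward 1 place in the alphabet).
Second component — alternating steps +2, +5, +2, +5, …: 39, 41, 46, 48 → 53.
Planet: Venus, Earth, Mars, Jupiter → Saturn (runs through the planets Mercury→Neptune).
So the next code is l53Saturn.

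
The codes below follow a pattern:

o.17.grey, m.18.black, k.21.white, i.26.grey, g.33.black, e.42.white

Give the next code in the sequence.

Letter — letters move back 2 places in the alphabet: o, m, k, i, g, e → c.
Second component goes 17, 18, 21, 26, 33, 42 → 53 (differences are 1, 3, 5, … (increasing by 2 each time)).
Shade: repeats grey → black → white; grey, black, white, grey, black, white → grey.
So the next code is c.53.grey.

c.53.grey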